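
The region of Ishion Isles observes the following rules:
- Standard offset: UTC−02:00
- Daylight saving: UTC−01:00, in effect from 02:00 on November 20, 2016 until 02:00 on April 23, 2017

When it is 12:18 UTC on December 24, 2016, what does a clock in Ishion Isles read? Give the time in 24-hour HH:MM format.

At the standard offset (UTC−02:00), 12:18 UTC − 2h = 10:18 Ishion Isles standard time.
The standard-time date in Ishion Isles, December 24, 2016, lies within the daylight-saving period (20 November 2016 – 23 April 2017), so Ishion Isles is on daylight time, UTC−01:00.
12:18 UTC − 1h = 11:18 local.

11:18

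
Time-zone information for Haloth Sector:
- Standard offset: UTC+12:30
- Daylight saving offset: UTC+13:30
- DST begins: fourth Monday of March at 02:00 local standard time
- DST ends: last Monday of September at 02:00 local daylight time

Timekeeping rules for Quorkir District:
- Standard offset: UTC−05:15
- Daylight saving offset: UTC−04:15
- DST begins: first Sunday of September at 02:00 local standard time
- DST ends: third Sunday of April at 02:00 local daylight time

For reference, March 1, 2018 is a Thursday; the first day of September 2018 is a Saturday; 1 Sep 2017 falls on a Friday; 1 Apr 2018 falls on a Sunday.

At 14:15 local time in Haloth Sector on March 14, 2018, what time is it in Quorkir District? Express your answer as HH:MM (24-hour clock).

21:30

1 March 2018 is a Thursday, so the first Monday is March 5 and the fourth is March 26.
1 September 2018 is a Saturday, so Mondays fall on 3, 10, 17, 24; the last is September 24.
March 14, 2018 is outside the daylight-saving period (26 March – 24 September), so Haloth Sector is on standard time, UTC+12:30.
14:15 Haloth Sector − 12h30m = 01:45 UTC.
1 September 2017 is a Friday, so the first Sunday is September 3.
1 April 2018 is a Sunday, so the first Sunday is April 1 and the third is April 15.
At the standard offset (UTC−05:15), 01:45 UTC − 5h15m = 20:30 Quorkir District standard time (rolling into the previous day, 13 March 2018).
Daylight saving runs 3 September 2017 – 15 April 2018; the standard-time date in Quorkir District, March 13, 2018, is inside that window, so Quorkir District is at UTC−04:15.
01:45 UTC − 4h15m = 21:30 Quorkir District (rolling into the previous day, 13 March 2018).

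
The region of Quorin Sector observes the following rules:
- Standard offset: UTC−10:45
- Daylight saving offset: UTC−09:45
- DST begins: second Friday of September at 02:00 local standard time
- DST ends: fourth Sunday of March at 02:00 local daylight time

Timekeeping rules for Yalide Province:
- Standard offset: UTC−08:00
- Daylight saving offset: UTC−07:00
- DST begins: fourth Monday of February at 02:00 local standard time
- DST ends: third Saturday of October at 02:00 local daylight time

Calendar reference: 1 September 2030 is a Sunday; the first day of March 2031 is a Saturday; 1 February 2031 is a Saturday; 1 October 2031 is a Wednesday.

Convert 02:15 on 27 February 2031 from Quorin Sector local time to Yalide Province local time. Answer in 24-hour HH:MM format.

1 September 2030 is a Sunday, so the first Friday is September 6 and the second is September 13.
1 March 2031 is a Saturday, so the first Sunday is March 2 and the fourth is March 23.
27 February 2031 lies within the daylight-saving period (13 September 2030 – 23 March 2031), so Quorin Sector is on daylight time, UTC−09:45.
02:15 Quorin Sector + 9h45m = 12:00 UTC.
1 February 2031 is a Saturday, so the first Monday is February 3 and the fourth is February 24.
1 October 2031 is a Wednesday, so the first Saturday is October 4 and the third is October 18.
At the standard offset (UTC−08:00), 12:00 UTC − 8h = 04:00 Yalide Province standard time.
The standard-time date in Yalide Province, 27 February 2031, lies within the daylight-saving period (24 February – 18 October), so Yalide Province is on daylight time, UTC−07:00.
12:00 UTC − 7h = 05:00 Yalide Province.

05:00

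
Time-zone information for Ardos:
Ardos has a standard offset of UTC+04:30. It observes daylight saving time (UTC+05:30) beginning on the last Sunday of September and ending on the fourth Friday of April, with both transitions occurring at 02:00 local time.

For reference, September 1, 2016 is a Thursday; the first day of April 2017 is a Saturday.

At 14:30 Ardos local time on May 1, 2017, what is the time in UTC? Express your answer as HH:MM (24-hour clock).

10:00

1 September 2016 is a Thursday, so Sundays fall on 4, 11, 18, 25; the last is September 25.
1 April 2017 is a Saturday, so the first Friday is April 7 and the fourth is April 28.
May 1, 2017 does not fall between 25 September 2016 and 28 April 2017, so daylight saving is not in effect and Ardos is at UTC+04:30.
14:30 local − 4h30m = 10:00 UTC.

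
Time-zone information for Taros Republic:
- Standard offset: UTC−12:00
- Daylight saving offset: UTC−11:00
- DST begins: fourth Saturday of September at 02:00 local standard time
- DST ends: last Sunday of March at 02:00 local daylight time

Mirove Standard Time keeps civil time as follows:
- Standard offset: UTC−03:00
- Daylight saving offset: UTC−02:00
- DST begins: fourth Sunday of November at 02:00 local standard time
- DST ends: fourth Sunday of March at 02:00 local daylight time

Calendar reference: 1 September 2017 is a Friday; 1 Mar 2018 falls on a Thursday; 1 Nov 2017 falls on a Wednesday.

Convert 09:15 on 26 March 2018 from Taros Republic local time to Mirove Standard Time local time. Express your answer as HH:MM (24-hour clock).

1 September 2017 is a Friday, so the first Saturday is September 2 and the fourth is September 23.
1 March 2018 is a Thursday, so Sundays fall on 4, 11, 18, 25; the last is March 25.
26 March 2018 is outside the daylight-saving period (23 September 2017 – 25 March 2018), so Taros Republic is on standard time, UTC−12:00.
09:15 Taros Republic + 12h = 21:15 UTC.
1 November 2017 is a Wednesday, so the first Sunday is November 5 and the fourth is November 26.
1 March 2018 is a Thursday, so the first Sunday is March 4 and the fourth is March 25.
At the standard offset (UTC−03:00), 21:15 UTC − 3h = 18:15 Mirove Standard Time standard time.
Daylight saving runs 26 November 2017 – 25 March 2018; the standard-time date in Mirove Standard Time, 26 March 2018, is outside that window, so Mirove Standard Time is on standard time at UTC−03:00.
21:15 UTC − 3h = 18:15 Mirove Standard Time.

18:15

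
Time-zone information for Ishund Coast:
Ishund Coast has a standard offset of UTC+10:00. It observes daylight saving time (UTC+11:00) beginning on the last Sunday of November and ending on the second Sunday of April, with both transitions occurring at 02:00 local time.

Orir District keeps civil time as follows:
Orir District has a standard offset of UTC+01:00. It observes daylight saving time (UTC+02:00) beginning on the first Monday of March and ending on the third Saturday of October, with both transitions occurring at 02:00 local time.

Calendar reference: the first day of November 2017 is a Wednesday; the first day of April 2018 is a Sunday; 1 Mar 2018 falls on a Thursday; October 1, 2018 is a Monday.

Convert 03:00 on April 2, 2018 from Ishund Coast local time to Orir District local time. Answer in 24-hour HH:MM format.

18:00

1 November 2017 is a Wednesday, so Sundays fall on 5, 12, 19, 26; the last is November 26.
1 April 2018 is a Sunday, so the first Sunday is April 1 and the second is April 8.
Daylight saving runs 26 November 2017 – 8 April 2018; April 2, 2018 is inside that window, so Ishund Coast is at UTC+11:00.
03:00 Ishund Coast − 11h = 16:00 UTC (rolling into the previous day, 1 April 2018).
1 March 2018 is a Thursday, so the first Monday is March 5.
1 October 2018 is a Monday, so the first Saturday is October 6 and the third is October 20.
At the standard offset (UTC+01:00), 16:00 UTC + 1h = 17:00 Orir District standard time.
The standard-time date in Orir District, April 1, 2018, falls between 5 March and 20 October, so daylight saving is in effect and Orir District is at UTC+02:00.
16:00 UTC + 2h = 18:00 Orir District.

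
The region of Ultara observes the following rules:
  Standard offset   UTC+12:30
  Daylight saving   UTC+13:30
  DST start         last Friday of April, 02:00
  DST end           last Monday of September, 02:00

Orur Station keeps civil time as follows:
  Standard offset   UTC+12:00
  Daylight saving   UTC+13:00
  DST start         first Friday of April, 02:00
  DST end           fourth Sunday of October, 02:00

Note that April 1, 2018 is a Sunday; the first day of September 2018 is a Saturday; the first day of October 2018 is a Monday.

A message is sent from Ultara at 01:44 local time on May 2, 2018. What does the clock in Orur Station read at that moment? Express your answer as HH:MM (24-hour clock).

1 April 2018 is a Sunday, so Fridays fall on 6, 13, 20, 27; the last is April 27.
1 September 2018 is a Saturday, so Mondays fall on 3, 10, 17, 24; the last is September 24.
May 2, 2018 lies within the daylight-saving period (27 April – 24 September), so Ultara is on daylight time, UTC+13:30.
01:44 Ultara − 13h30m = 12:14 UTC (rolling into the previous day, 1 May 2018).
1 April 2018 is a Sunday, so the first Friday is April 6.
1 October 2018 is a Monday, so the first Sunday is October 7 and the fourth is October 28.
At the standard offset (UTC+12:00), 12:14 UTC + 12h = 00:14 Orur Station standard time (rolling into the next day, 2 May 2018).
The standard-time date in Orur Station, May 2, 2018, falls between 6 April and 28 October, so daylight saving is in effect and Orur Station is at UTC+13:00.
12:14 UTC + 13h = 01:14 Orur Station (rolling into the next day, 2 May 2018).

01:14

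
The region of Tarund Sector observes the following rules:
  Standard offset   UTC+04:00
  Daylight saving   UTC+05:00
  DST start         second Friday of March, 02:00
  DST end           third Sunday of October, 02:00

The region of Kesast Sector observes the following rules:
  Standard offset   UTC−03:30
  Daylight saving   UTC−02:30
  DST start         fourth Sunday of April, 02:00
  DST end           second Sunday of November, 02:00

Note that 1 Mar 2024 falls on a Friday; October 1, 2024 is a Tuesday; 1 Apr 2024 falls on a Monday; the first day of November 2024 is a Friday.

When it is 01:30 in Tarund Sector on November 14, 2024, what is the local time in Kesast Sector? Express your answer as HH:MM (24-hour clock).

18:00

1 March 2024 is a Friday, so the first Friday is March 1 and the second is March 8.
1 October 2024 is a Tuesday, so the first Sunday is October 6 and the third is October 20.
November 14, 2024 is outside the daylight-saving period (8 March – 20 October), so Tarund Sector is on standard time, UTC+04:00.
01:30 Tarund Sector − 4h = 21:30 UTC (rolling into the previous day, 13 November 2024).
1 April 2024 is a Monday, so the first Sunday is April 7 and the fourth is April 28.
1 November 2024 is a Friday, so the first Sunday is November 3 and the second is November 10.
At the standard offset (UTC−03:30), 21:30 UTC − 3h30m = 18:00 Kesast Sector standard time.
The standard-time date in Kesast Sector, November 13, 2024, does not fall between 28 April and 10 November, so daylight saving is not in effect and Kesast Sector is at UTC−03:30.
21:30 UTC − 3h30m = 18:00 Kesast Sector.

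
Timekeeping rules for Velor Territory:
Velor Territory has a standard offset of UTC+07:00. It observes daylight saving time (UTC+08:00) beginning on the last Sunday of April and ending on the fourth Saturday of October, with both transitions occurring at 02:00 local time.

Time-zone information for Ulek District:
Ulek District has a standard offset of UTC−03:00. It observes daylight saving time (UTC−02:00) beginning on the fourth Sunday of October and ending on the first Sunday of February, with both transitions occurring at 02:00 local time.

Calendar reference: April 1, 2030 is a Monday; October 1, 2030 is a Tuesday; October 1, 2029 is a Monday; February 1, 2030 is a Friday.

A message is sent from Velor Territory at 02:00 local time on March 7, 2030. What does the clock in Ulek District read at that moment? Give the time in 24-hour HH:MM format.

1 April 2030 is a Monday, so Sundays fall on 7, 14, 21, 28; the last is April 28.
1 October 2030 is a Tuesday, so the first Saturday is October 5 and the fourth is October 26.
March 7, 2030 does not fall between 28 April and 26 October, so daylight saving is not in effect and Velor Territory is at UTC+07:00.
02:00 Velor Territory − 7h = 19:00 UTC (rolling into the previous day, 6 March 2030).
1 October 2029 is a Monday, so the first Sunday is October 7 and the fourth is October 28.
1 February 2030 is a Friday, so the first Sunday is February 3.
At the standard offset (UTC−03:00), 19:00 UTC − 3h = 16:00 Ulek District standard time.
Daylight saving runs 28 October 2029 – 3 February 2030; the standard-time date in Ulek District, March 6, 2030, is outside that window, so Ulek District is on standard time at UTC−03:00.
19:00 UTC − 3h = 16:00 Ulek District.

16:00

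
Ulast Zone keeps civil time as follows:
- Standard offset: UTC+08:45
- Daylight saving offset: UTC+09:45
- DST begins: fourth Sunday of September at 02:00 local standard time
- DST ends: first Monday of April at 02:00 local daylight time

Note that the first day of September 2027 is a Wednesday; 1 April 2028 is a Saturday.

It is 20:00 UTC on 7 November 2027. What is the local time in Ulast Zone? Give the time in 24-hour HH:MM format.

1 September 2027 is a Wednesday, so the first Sunday is September 5 and the fourth is September 26.
1 April 2028 is a Saturday, so the first Monday is April 3.
At the standard offset (UTC+08:45), 20:00 UTC + 8h45m = 04:45 Ulast Zone standard time (rolling into the next day, 8 November 2027).
The standard-time date in Ulast Zone, 8 November 2027, falls between 26 September 2027 and 3 April 2028, so daylight saving is in effect and Ulast Zone is at UTC+09:45.
20:00 UTC + 9h45m = 05:45 local (rolling into the next day, 8 November 2027).

05:45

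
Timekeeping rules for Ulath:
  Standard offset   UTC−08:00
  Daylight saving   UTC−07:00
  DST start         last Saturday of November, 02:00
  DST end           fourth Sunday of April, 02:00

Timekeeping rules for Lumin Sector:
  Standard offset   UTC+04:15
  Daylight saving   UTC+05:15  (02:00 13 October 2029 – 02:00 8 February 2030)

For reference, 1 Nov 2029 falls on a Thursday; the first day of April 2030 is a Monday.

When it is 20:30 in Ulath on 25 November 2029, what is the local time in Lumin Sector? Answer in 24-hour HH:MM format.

08:45

1 November 2029 is a Thursday, so Saturdays fall on 3, 10, 17, 24; the last is November 24.
1 April 2030 is a Monday, so the first Sunday is April 7 and the fourth is April 28.
Daylight saving runs 24 November 2029 – 28 April 2030; 25 November 2029 is inside that window, so Ulath is at UTC−07:00.
20:30 Ulath + 7h = 03:30 UTC (rolling into the next day, 26 November 2029).
At the standard offset (UTC+04:15), 03:30 UTC + 4h15m = 07:45 Lumin Sector standard time.
The standard-time date in Lumin Sector, 26 November 2029, falls between 13 October 2029 and 8 February 2030, so daylight saving is in effect and Lumin Sector is at UTC+05:15.
03:30 UTC + 5h15m = 08:45 Lumin Sector.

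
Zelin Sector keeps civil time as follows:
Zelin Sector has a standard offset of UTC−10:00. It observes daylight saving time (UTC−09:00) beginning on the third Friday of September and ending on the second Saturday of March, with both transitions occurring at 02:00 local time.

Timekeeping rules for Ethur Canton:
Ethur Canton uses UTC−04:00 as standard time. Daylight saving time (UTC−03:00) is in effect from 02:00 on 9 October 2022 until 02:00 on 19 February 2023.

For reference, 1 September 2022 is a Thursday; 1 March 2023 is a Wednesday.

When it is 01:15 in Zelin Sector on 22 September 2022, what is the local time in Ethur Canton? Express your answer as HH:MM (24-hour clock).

06:15

1 September 2022 is a Thursday, so the first Friday is September 2 and the third is September 16.
1 March 2023 is a Wednesday, so the first Saturday is March 4 and the second is March 11.
22 September 2022 lies within the daylight-saving period (16 September 2022 – 11 March 2023), so Zelin Sector is on daylight time, UTC−09:00.
01:15 Zelin Sector + 9h = 10:15 UTC.
At the standard offset (UTC−04:00), 10:15 UTC − 4h = 06:15 Ethur Canton standard time.
The standard-time date in Ethur Canton, 22 September 2022, is outside the daylight-saving period (9 October 2022 – 19 February 2023), so Ethur Canton is on standard time, UTC−04:00.
10:15 UTC − 4h = 06:15 Ethur Canton.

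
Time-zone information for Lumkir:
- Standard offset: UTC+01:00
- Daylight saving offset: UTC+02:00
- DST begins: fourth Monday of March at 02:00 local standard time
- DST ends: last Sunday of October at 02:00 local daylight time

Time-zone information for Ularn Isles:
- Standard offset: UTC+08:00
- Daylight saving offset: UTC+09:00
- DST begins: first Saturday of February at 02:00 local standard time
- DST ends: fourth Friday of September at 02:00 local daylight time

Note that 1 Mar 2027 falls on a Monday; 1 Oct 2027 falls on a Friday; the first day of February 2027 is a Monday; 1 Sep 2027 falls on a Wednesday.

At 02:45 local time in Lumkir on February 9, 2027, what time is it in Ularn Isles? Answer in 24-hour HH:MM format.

1 March 2027 is a Monday, so the first Monday is March 1 and the fourth is March 22.
1 October 2027 is a Friday, so Sundays fall on 3, 10, 17, 24, 31; the last is October 31.
Daylight saving runs 22 March – 31 October; February 9, 2027 is outside that window, so Lumkir is on standard time at UTC+01:00.
02:45 Lumkir − 1h = 01:45 UTC.
1 February 2027 is a Monday, so the first Saturday is February 6.
1 September 2027 is a Wednesday, so the first Friday is September 3 and the fourth is September 24.
At the standard offset (UTC+08:00), 01:45 UTC + 8h = 09:45 Ularn Isles standard time.
The standard-time date in Ularn Isles, February 9, 2027, lies within the daylight-saving period (6 February – 24 September), so Ularn Isles is on daylight time, UTC+09:00.
01:45 UTC + 9h = 10:45 Ularn Isles.

10:45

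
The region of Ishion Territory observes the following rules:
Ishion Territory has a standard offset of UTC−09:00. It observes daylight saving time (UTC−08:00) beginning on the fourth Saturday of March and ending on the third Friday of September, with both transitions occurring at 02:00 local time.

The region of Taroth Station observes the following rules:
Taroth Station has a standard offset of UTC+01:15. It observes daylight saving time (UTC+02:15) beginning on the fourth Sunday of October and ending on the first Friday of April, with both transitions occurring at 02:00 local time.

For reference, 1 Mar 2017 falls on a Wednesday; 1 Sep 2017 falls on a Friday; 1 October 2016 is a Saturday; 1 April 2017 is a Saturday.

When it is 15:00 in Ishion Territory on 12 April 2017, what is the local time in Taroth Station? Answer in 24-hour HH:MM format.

00:15

1 March 2017 is a Wednesday, so the first Saturday is March 4 and the fourth is March 25.
1 September 2017 is a Friday, so the first Friday is September 1 and the third is September 15.
12 April 2017 falls between 25 March and 15 September, so daylight saving is in effect and Ishion Territory is at UTC−08:00.
15:00 Ishion Territory + 8h = 23:00 UTC.
1 October 2016 is a Saturday, so the first Sunday is October 2 and the fourth is October 23.
1 April 2017 is a Saturday, so the first Friday is April 7.
At the standard offset (UTC+01:15), 23:00 UTC + 1h15m = 00:15 Taroth Station standard time (rolling into the next day, 13 April 2017).
The standard-time date in Taroth Station, 13 April 2017, does not fall between 23 October 2016 and 7 April 2017, so daylight saving is not in effect and Taroth Station is at UTC+01:15.
23:00 UTC + 1h15m = 00:15 Taroth Station (rolling into the next day, 13 April 2017).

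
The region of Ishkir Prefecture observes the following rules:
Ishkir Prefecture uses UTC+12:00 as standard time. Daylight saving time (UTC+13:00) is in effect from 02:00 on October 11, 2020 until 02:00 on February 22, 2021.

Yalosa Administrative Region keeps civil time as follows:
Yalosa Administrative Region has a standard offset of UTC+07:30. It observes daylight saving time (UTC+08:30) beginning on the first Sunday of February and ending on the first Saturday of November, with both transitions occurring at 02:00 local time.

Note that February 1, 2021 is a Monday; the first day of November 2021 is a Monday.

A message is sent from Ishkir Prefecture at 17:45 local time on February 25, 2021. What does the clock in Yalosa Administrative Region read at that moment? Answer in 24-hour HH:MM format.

14:15

February 25, 2021 is outside the daylight-saving period (11 October 2020 – 22 February 2021), so Ishkir Prefecture is on standard time, UTC+12:00.
17:45 Ishkir Prefecture − 12h = 05:45 UTC.
1 February 2021 is a Monday, so the first Sunday is February 7.
1 November 2021 is a Monday, so the first Saturday is November 6.
At the standard offset (UTC+07:30), 05:45 UTC + 7h30m = 13:15 Yalosa Administrative Region standard time.
The standard-time date in Yalosa Administrative Region, February 25, 2021, lies within the daylight-saving period (7 February – 6 November), so Yalosa Administrative Region is on daylight time, UTC+08:30.
05:45 UTC + 8h30m = 14:15 Yalosa Administrative Region.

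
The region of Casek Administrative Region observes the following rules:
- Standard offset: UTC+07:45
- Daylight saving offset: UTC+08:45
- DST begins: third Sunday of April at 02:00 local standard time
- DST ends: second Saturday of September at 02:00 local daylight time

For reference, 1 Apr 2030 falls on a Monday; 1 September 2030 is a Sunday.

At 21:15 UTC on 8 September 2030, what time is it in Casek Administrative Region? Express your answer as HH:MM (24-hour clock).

06:00

1 April 2030 is a Monday, so the first Sunday is April 7 and the third is April 21.
1 September 2030 is a Sunday, so the first Saturday is September 7 and the second is September 14.
At the standard offset (UTC+07:45), 21:15 UTC + 7h45m = 05:00 Casek Administrative Region standard time (rolling into the next day, 9 September 2030).
The standard-time date in Casek Administrative Region, 9 September 2030, lies within the daylight-saving period (21 April – 14 September), so Casek Administrative Region is on daylight time, UTC+08:45.
21:15 UTC + 8h45m = 06:00 local (rolling into the next day, 9 September 2030).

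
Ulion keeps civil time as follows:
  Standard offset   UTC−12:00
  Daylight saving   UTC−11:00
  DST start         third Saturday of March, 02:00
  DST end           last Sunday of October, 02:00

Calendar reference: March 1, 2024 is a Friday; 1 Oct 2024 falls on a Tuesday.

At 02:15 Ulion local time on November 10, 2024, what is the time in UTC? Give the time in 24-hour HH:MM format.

1 March 2024 is a Friday, so the first Saturday is March 2 and the third is March 16.
1 October 2024 is a Tuesday, so Sundays fall on 6, 13, 20, 27; the last is October 27.
November 10, 2024 does not fall between 16 March and 27 October, so daylight saving is not in effect and Ulion is at UTC−12:00.
02:15 local + 12h = 14:15 UTC.

14:15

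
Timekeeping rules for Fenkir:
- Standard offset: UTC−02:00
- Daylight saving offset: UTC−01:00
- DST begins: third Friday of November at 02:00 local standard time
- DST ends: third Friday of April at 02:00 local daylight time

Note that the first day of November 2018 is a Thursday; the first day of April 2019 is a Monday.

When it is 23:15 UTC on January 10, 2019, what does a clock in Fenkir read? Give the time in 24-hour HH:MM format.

1 November 2018 is a Thursday, so the first Friday is November 2 and the third is November 16.
1 April 2019 is a Monday, so the first Friday is April 5 and the third is April 19.
At the standard offset (UTC−02:00), 23:15 UTC − 2h = 21:15 Fenkir standard time.
Daylight saving runs 16 November 2018 – 19 April 2019; the standard-time date in Fenkir, January 10, 2019, is inside that window, so Fenkir is at UTC−01:00.
23:15 UTC − 1h = 22:15 local.

22:15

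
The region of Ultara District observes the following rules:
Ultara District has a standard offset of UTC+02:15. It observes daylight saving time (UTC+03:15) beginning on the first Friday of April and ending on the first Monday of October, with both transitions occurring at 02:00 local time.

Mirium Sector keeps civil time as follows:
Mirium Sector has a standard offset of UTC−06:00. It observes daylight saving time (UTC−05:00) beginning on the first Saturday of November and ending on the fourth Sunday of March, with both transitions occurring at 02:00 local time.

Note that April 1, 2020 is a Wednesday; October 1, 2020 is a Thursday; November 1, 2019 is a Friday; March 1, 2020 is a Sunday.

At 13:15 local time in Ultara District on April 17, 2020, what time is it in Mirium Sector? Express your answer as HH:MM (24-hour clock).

04:00

1 April 2020 is a Wednesday, so the first Friday is April 3.
1 October 2020 is a Thursday, so the first Monday is October 5.
April 17, 2020 falls between 3 April and 5 October, so daylight saving is in effect and Ultara District is at UTC+03:15.
13:15 Ultara District − 3h15m = 10:00 UTC.
1 November 2019 is a Friday, so the first Saturday is November 2.
1 March 2020 is a Sunday, so the first Sunday is March 1 and the fourth is March 22.
At the standard offset (UTC−06:00), 10:00 UTC − 6h = 04:00 Mirium Sector standard time.
The standard-time date in Mirium Sector, April 17, 2020, does not fall between 2 November 2019 and 22 March 2020, so daylight saving is not in effect and Mirium Sector is at UTC−06:00.
10:00 UTC − 6h = 04:00 Mirium Sector.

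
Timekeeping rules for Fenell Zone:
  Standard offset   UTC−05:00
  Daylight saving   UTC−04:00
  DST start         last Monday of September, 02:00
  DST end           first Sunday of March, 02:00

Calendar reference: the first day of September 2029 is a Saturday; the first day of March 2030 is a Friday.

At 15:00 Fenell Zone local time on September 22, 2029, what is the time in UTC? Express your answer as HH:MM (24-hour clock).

20:00

1 September 2029 is a Saturday, so Mondays fall on 3, 10, 17, 24; the last is September 24.
1 March 2030 is a Friday, so the first Sunday is March 3.
September 22, 2029 does not fall between 24 September 2029 and 3 March 2030, so daylight saving is not in effect and Fenell Zone is at UTC−05:00.
15:00 local + 5h = 20:00 UTC.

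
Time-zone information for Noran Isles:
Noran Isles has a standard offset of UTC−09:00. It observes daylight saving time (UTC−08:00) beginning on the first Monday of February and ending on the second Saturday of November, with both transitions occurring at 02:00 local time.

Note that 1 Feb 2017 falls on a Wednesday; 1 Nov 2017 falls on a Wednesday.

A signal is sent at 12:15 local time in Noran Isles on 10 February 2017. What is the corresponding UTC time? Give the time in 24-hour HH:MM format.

20:15

1 February 2017 is a Wednesday, so the first Monday is February 6.
1 November 2017 is a Wednesday, so the first Saturday is November 4 and the second is November 11.
Daylight saving runs 6 February – 11 November; 10 February 2017 is inside that window, so Noran Isles is at UTC−08:00.
12:15 local + 8h = 20:15 UTC.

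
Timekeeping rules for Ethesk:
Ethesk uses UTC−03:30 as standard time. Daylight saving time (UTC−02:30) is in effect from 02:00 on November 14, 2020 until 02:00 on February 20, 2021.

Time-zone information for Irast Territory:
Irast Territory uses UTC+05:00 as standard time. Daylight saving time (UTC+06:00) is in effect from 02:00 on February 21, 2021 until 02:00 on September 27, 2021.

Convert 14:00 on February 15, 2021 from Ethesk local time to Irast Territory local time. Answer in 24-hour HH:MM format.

21:30

February 15, 2021 falls between 14 November 2020 and 20 February 2021, so daylight saving is in effect and Ethesk is at UTC−02:30.
14:00 Ethesk + 2h30m = 16:30 UTC.
At the standard offset (UTC+05:00), 16:30 UTC + 5h = 21:30 Irast Territory standard time.
Daylight saving runs 21 February – 27 September; the standard-time date in Irast Territory, February 15, 2021, is outside that window, so Irast Territory is on standard time at UTC+05:00.
16:30 UTC + 5h = 21:30 Irast Territory.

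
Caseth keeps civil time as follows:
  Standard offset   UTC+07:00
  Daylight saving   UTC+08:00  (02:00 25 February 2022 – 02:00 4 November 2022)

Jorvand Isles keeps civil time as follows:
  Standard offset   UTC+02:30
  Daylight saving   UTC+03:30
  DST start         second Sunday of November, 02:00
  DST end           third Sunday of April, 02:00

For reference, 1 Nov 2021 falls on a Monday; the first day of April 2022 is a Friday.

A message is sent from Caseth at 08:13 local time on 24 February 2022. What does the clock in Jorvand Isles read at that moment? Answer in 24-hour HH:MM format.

24 February 2022 does not fall between 25 February and 4 November, so daylight saving is not in effect and Caseth is at UTC+07:00.
08:13 Caseth − 7h = 01:13 UTC.
1 November 2021 is a Monday, so the first Sunday is November 7 and the second is November 14.
1 April 2022 is a Friday, so the first Sunday is April 3 and the third is April 17.
At the standard offset (UTC+02:30), 01:13 UTC + 2h30m = 03:43 Jorvand Isles standard time.
Daylight saving runs 14 November 2021 – 17 April 2022; the standard-time date in Jorvand Isles, 24 February 2022, is inside that window, so Jorvand Isles is at UTC+03:30.
01:13 UTC + 3h30m = 04:43 Jorvand Isles.

04:43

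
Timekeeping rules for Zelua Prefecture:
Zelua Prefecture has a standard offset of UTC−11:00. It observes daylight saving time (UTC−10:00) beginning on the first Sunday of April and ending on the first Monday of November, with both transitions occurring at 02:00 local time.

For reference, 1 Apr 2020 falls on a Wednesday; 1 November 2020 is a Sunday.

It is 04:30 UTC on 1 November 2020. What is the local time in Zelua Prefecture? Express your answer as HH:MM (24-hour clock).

1 April 2020 is a Wednesday, so the first Sunday is April 5.
1 November 2020 is a Sunday, so the first Monday is November 2.
At the standard offset (UTC−11:00), 04:30 UTC − 11h = 17:30 Zelua Prefecture standard time (rolling into the previous day, 31 October 2020).
The standard-time date in Zelua Prefecture, 31 October 2020, lies within the daylight-saving period (5 April – 2 November), so Zelua Prefecture is on daylight time, UTC−10:00.
04:30 UTC − 10h = 18:30 local (rolling into the previous day, 31 October 2020).

18:30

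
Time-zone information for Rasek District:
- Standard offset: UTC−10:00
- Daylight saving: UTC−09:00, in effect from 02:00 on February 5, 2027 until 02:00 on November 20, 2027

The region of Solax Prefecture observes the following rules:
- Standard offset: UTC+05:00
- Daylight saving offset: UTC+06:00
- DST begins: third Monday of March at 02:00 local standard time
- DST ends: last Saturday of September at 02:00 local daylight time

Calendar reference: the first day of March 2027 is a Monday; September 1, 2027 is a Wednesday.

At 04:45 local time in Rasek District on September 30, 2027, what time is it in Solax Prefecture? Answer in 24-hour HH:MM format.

18:45

September 30, 2027 lies within the daylight-saving period (5 February – 20 November), so Rasek District is on daylight time, UTC−09:00.
04:45 Rasek District + 9h = 13:45 UTC.
1 March 2027 is a Monday, so the first Monday is March 1 and the third is March 15.
1 September 2027 is a Wednesday, so Saturdays fall on 4, 11, 18, 25; the last is September 25.
At the standard offset (UTC+05:00), 13:45 UTC + 5h = 18:45 Solax Prefecture standard time.
The standard-time date in Solax Prefecture, September 30, 2027, does not fall between 15 March and 25 September, so daylight saving is not in effect and Solax Prefecture is at UTC+05:00.
13:45 UTC + 5h = 18:45 Solax Prefecture.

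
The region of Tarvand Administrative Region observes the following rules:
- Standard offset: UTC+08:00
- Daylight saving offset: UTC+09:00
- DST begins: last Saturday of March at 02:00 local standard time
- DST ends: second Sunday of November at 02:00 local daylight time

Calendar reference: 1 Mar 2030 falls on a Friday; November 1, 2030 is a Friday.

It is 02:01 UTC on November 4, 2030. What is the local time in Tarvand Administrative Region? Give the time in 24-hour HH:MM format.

1 March 2030 is a Friday, so Saturdays fall on 2, 9, 16, 23, 30; the last is March 30.
1 November 2030 is a Friday, so the first Sunday is November 3 and the second is November 10.
At the standard offset (UTC+08:00), 02:01 UTC + 8h = 10:01 Tarvand Administrative Region standard time.
The standard-time date in Tarvand Administrative Region, November 4, 2030, falls between 30 March and 10 November, so daylight saving is in effect and Tarvand Administrative Region is at UTC+09:00.
02:01 UTC + 9h = 11:01 local.

11:01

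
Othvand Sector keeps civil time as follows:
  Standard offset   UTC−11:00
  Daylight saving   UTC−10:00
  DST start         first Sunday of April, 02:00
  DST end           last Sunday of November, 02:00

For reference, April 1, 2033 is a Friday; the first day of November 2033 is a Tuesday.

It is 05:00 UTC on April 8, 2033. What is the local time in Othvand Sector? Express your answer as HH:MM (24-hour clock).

1 April 2033 is a Friday, so the first Sunday is April 3.
1 November 2033 is a Tuesday, so Sundays fall on 6, 13, 20, 27; the last is November 27.
At the standard offset (UTC−11:00), 05:00 UTC − 11h = 18:00 Othvand Sector standard time (rolling into the previous day, 7 April 2033).
The standard-time date in Othvand Sector, April 7, 2033, lies within the daylight-saving period (3 April – 27 November), so Othvand Sector is on daylight time, UTC−10:00.
05:00 UTC − 10h = 19:00 local (rolling into the previous day, 7 April 2033).

19:00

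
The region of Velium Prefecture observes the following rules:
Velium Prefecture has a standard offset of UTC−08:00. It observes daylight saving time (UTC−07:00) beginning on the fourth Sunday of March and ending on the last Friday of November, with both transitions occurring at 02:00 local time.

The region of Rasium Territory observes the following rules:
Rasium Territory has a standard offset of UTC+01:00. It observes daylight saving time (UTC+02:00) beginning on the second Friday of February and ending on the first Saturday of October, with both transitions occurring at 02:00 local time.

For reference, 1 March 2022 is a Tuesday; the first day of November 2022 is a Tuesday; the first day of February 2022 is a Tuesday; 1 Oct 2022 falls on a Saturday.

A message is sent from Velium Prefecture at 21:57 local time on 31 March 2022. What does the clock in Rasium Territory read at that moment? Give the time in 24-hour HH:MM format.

1 March 2022 is a Tuesday, so the first Sunday is March 6 and the fourth is March 27.
1 November 2022 is a Tuesday, so Fridays fall on 4, 11, 18, 25; the last is November 25.
Daylight saving runs 27 March – 25 November; 31 March 2022 is inside that window, so Velium Prefecture is at UTC−07:00.
21:57 Velium Prefecture + 7h = 04:57 UTC (rolling into the next day, 1 April 2022).
1 February 2022 is a Tuesday, so the first Friday is February 4 and the second is February 11.
1 October 2022 is a Saturday, so the first Saturday is October 1.
At the standard offset (UTC+01:00), 04:57 UTC + 1h = 05:57 Rasium Territory standard time.
The standard-time date in Rasium Territory, 1 April 2022, lies within the daylight-saving period (11 February – 1 October), so Rasium Territory is on daylight time, UTC+02:00.
04:57 UTC + 2h = 06:57 Rasium Territory.

06:57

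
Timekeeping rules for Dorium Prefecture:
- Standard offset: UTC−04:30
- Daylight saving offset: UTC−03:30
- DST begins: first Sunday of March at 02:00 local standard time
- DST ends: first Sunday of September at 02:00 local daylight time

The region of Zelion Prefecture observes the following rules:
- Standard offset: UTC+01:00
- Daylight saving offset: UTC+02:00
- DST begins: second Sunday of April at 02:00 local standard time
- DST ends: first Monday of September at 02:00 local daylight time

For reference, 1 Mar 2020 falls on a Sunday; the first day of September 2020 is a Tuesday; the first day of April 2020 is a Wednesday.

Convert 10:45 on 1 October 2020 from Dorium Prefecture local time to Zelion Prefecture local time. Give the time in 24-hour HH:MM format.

16:15

1 March 2020 is a Sunday, so the first Sunday is March 1.
1 September 2020 is a Tuesday, so the first Sunday is September 6.
Daylight saving runs 1 March – 6 September; 1 October 2020 is outside that window, so Dorium Prefecture is on standard time at UTC−04:30.
10:45 Dorium Prefecture + 4h30m = 15:15 UTC.
1 April 2020 is a Wednesday, so the first Sunday is April 5 and the second is April 12.
1 September 2020 is a Tuesday, so the first Monday is September 7.
At the standard offset (UTC+01:00), 15:15 UTC + 1h = 16:15 Zelion Prefecture standard time.
Daylight saving runs 12 April – 7 September; the standard-time date in Zelion Prefecture, 1 October 2020, is outside that window, so Zelion Prefecture is on standard time at UTC+01:00.
15:15 UTC + 1h = 16:15 Zelion Prefecture.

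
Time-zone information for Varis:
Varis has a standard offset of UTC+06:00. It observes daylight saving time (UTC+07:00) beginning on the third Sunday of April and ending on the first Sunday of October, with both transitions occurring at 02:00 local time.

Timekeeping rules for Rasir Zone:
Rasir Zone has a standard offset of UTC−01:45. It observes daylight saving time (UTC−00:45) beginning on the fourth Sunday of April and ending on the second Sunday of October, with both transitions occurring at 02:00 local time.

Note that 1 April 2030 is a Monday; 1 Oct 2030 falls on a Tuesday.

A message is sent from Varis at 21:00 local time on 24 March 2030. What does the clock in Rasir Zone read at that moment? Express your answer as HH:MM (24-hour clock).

1 April 2030 is a Monday, so the first Sunday is April 7 and the third is April 21.
1 October 2030 is a Tuesday, so the first Sunday is October 6.
Daylight saving runs 21 April – 6 October; 24 March 2030 is outside that window, so Varis is on standard time at UTC+06:00.
21:00 Varis − 6h = 15:00 UTC.
1 April 2030 is a Monday, so the first Sunday is April 7 and the fourth is April 28.
1 October 2030 is a Tuesday, so the first Sunday is October 6 and the second is October 13.
At the standard offset (UTC−01:45), 15:00 UTC − 1h45m = 13:15 Rasir Zone standard time.
The standard-time date in Rasir Zone, 24 March 2030, does not fall between 28 April and 13 October, so daylight saving is not in effect and Rasir Zone is at UTC−01:45.
15:00 UTC − 1h45m = 13:15 Rasir Zone.

13:15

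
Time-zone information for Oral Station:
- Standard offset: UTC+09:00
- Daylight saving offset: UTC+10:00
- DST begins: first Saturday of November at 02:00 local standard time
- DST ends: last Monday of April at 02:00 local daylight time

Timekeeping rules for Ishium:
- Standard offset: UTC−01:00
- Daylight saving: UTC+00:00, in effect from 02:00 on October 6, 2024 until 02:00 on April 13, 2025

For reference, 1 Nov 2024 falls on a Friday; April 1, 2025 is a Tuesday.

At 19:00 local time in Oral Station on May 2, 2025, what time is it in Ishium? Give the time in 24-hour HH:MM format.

1 November 2024 is a Friday, so the first Saturday is November 2.
1 April 2025 is a Tuesday, so Mondays fall on 7, 14, 21, 28; the last is April 28.
May 2, 2025 is outside the daylight-saving period (2 November 2024 – 28 April 2025), so Oral Station is on standard time, UTC+09:00.
19:00 Oral Station − 9h = 10:00 UTC.
At the standard offset (UTC−01:00), 10:00 UTC − 1h = 09:00 Ishium standard time.
The standard-time date in Ishium, May 2, 2025, does not fall between 6 October 2024 and 13 April 2025, so daylight saving is not in effect and Ishium is at UTC−01:00.
10:00 UTC − 1h = 09:00 Ishium.

09:00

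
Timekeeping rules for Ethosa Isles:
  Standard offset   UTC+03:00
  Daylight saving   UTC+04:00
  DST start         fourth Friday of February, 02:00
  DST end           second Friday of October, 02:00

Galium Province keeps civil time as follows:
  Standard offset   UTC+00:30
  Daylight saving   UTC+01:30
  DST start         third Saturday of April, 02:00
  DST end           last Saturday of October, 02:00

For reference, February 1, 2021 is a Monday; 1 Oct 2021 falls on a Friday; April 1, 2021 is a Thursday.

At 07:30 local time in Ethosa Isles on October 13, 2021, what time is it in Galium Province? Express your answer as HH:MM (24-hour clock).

1 February 2021 is a Monday, so the first Friday is February 5 and the fourth is February 26.
1 October 2021 is a Friday, so the first Friday is October 1 and the second is October 8.
October 13, 2021 does not fall between 26 February and 8 October, so daylight saving is not in effect and Ethosa Isles is at UTC+03:00.
07:30 Ethosa Isles − 3h = 04:30 UTC.
1 April 2021 is a Thursday, so the first Saturday is April 3 and the third is April 17.
1 October 2021 is a Friday, so Saturdays fall on 2, 9, 16, 23, 30; the last is October 30.
At the standard offset (UTC+00:30), 04:30 UTC + 0h30m = 05:00 Galium Province standard time.
Daylight saving runs 17 April – 30 October; the standard-time date in Galium Province, October 13, 2021, is inside that window, so Galium Province is at UTC+01:30.
04:30 UTC + 1h30m = 06:00 Galium Province.

06:00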